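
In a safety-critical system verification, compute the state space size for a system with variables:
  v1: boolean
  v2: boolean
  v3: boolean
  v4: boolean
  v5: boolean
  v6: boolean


State space = product of domain sizes of all variables.
Domain sizes:
  v1 (boolean): 2
  v2 (boolean): 2
  v3 (boolean): 2
  v4 (boolean): 2
  v5 (boolean): 2
  v6 (boolean): 2
Product = 2 * 2 * 2 * 2 * 2 * 2 = 64

64


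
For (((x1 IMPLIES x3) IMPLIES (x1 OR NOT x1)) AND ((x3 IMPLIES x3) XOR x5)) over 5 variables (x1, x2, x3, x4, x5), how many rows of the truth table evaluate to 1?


Formula: (((x1 IMPLIES x3) IMPLIES (x1 OR NOT x1)) AND ((x3 IMPLIES x3) XOR x5)) over 5 vars (32 rows)
Evaluate each row (x1, x2, x3, x4, x5 as bits, MSB first):
  row 0 [00000]: (((0 IMPLIES 0) IMPLIES (0 OR NOT 0)) AND ((0 IMPLIES 0) XOR 0)) -> 1
  row 1 [00001]: (((0 IMPLIES 0) IMPLIES (0 OR NOT 0)) AND ((0 IMPLIES 0) XOR 1)) -> 0
  row 2 [00010]: (((0 IMPLIES 0) IMPLIES (0 OR NOT 0)) AND ((0 IMPLIES 0) XOR 0)) -> 1
  row 3 [00011]: (((0 IMPLIES 0) IMPLIES (0 OR NOT 0)) AND ((0 IMPLIES 0) XOR 1)) -> 0
  row 4 [00100]: (((0 IMPLIES 1) IMPLIES (0 OR NOT 0)) AND ((1 IMPLIES 1) XOR 0)) -> 1
  row 5 [00101]: (((0 IMPLIES 1) IMPLIES (0 OR NOT 0)) AND ((1 IMPLIES 1) XOR 1)) -> 0
  row 6 [00110]: (((0 IMPLIES 1) IMPLIES (0 OR NOT 0)) AND ((1 IMPLIES 1) XOR 0)) -> 1
  row 7 [00111]: (((0 IMPLIES 1) IMPLIES (0 OR NOT 0)) AND ((1 IMPLIES 1) XOR 1)) -> 0
  row 8 [01000]: (((0 IMPLIES 0) IMPLIES (0 OR NOT 0)) AND ((0 IMPLIES 0) XOR 0)) -> 1
  row 9 [01001]: (((0 IMPLIES 0) IMPLIES (0 OR NOT 0)) AND ((0 IMPLIES 0) XOR 1)) -> 0
  row 10 [01010]: (((0 IMPLIES 0) IMPLIES (0 OR NOT 0)) AND ((0 IMPLIES 0) XOR 0)) -> 1
  row 11 [01011]: (((0 IMPLIES 0) IMPLIES (0 OR NOT 0)) AND ((0 IMPLIES 0) XOR 1)) -> 0
  row 12 [01100]: (((0 IMPLIES 1) IMPLIES (0 OR NOT 0)) AND ((1 IMPLIES 1) XOR 0)) -> 1
  row 13 [01101]: (((0 IMPLIES 1) IMPLIES (0 OR NOT 0)) AND ((1 IMPLIES 1) XOR 1)) -> 0
  row 14 [01110]: (((0 IMPLIES 1) IMPLIES (0 OR NOT 0)) AND ((1 IMPLIES 1) XOR 0)) -> 1
  row 15 [01111]: (((0 IMPLIES 1) IMPLIES (0 OR NOT 0)) AND ((1 IMPLIES 1) XOR 1)) -> 0
  row 16 [10000]: (((1 IMPLIES 0) IMPLIES (1 OR NOT 1)) AND ((0 IMPLIES 0) XOR 0)) -> 1
  row 17 [10001]: (((1 IMPLIES 0) IMPLIES (1 OR NOT 1)) AND ((0 IMPLIES 0) XOR 1)) -> 0
  row 18 [10010]: (((1 IMPLIES 0) IMPLIES (1 OR NOT 1)) AND ((0 IMPLIES 0) XOR 0)) -> 1
  row 19 [10011]: (((1 IMPLIES 0) IMPLIES (1 OR NOT 1)) AND ((0 IMPLIES 0) XOR 1)) -> 0
  row 20 [10100]: (((1 IMPLIES 1) IMPLIES (1 OR NOT 1)) AND ((1 IMPLIES 1) XOR 0)) -> 1
  row 21 [10101]: (((1 IMPLIES 1) IMPLIES (1 OR NOT 1)) AND ((1 IMPLIES 1) XOR 1)) -> 0
  row 22 [10110]: (((1 IMPLIES 1) IMPLIES (1 OR NOT 1)) AND ((1 IMPLIES 1) XOR 0)) -> 1
  row 23 [10111]: (((1 IMPLIES 1) IMPLIES (1 OR NOT 1)) AND ((1 IMPLIES 1) XOR 1)) -> 0
  row 24 [11000]: (((1 IMPLIES 0) IMPLIES (1 OR NOT 1)) AND ((0 IMPLIES 0) XOR 0)) -> 1
  row 25 [11001]: (((1 IMPLIES 0) IMPLIES (1 OR NOT 1)) AND ((0 IMPLIES 0) XOR 1)) -> 0
  row 26 [11010]: (((1 IMPLIES 0) IMPLIES (1 OR NOT 1)) AND ((0 IMPLIES 0) XOR 0)) -> 1
  row 27 [11011]: (((1 IMPLIES 0) IMPLIES (1 OR NOT 1)) AND ((0 IMPLIES 0) XOR 1)) -> 0
  row 28 [11100]: (((1 IMPLIES 1) IMPLIES (1 OR NOT 1)) AND ((1 IMPLIES 1) XOR 0)) -> 1
  row 29 [11101]: (((1 IMPLIES 1) IMPLIES (1 OR NOT 1)) AND ((1 IMPLIES 1) XOR 1)) -> 0
  row 30 [11110]: (((1 IMPLIES 1) IMPLIES (1 OR NOT 1)) AND ((1 IMPLIES 1) XOR 0)) -> 1
  row 31 [11111]: (((1 IMPLIES 1) IMPLIES (1 OR NOT 1)) AND ((1 IMPLIES 1) XOR 1)) -> 0
Full result column, 8 rows per line (x1,x2 fixed per line; x3,x4,x5 runs 000..111 left to right):
  rows 0-7 [x1,x2=00]: 10101010  (ones: 4)
  rows 8-15 [x1,x2=01]: 10101010  (ones: 4)
  rows 16-23 [x1,x2=10]: 10101010  (ones: 4)
  rows 24-31 [x1,x2=11]: 10101010  (ones: 4)
Count of 1-rows = 4+4+4+4 = 16

16


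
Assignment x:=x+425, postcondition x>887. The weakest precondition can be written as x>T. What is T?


Formula: wp(x:=E, P) = P[E/x] (substitute E for x in postcondition)
Step 1: Postcondition: x>887
Step 2: Substitute x+425 for x: x+425>887
Step 3: Solve for x: x > 887-425 = 462

462


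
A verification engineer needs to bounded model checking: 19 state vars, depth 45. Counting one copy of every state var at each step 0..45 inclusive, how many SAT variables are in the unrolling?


BMC unrolls to depth k, creating one copy of each state var for steps 0..k.
Step count = 45 + 1 = 46 (steps 0 through 45)
Vars per step = 19
Total = 19 * 46 = 874

874


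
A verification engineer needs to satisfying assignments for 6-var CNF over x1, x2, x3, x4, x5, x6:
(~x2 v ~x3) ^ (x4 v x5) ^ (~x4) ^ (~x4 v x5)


CNF with 4 clauses over 6 vars (64 assignments).
An assignment satisfies CNF iff every clause has >=1 true literal.
Check each row (bits = x1,x2,x3,x4,x5,x6; clause T/F shown):
  row 0 [000000]: clauses=TFTT -> 0
  row 1 [000001]: clauses=TFTT -> 0
  row 2 [000010]: clauses=TTTT -> 1
  row 3 [000011]: clauses=TTTT -> 1
  row 4 [000100]: clauses=TTFF -> 0
  (every remaining row is evaluated the same way; all 64 results are listed next)
Full result column, 8 rows per line (x1,x2,x3 fixed per line; x4,x5,x6 runs 000..111 left to right):
  rows 0-7 [x1,x2,x3=000]: 00110000  (ones: 2)
  rows 8-15 [x1,x2,x3=001]: 00110000  (ones: 2)
  rows 16-23 [x1,x2,x3=010]: 00110000  (ones: 2)
  rows 24-31 [x1,x2,x3=011]: 00000000  (ones: 0)
  rows 32-39 [x1,x2,x3=100]: 00110000  (ones: 2)
  rows 40-47 [x1,x2,x3=101]: 00110000  (ones: 2)
  rows 48-55 [x1,x2,x3=110]: 00110000  (ones: 2)
  rows 56-63 [x1,x2,x3=111]: 00000000  (ones: 0)
Satisfying assignments = 2+2+2+0+2+2+2+0 = 12

12


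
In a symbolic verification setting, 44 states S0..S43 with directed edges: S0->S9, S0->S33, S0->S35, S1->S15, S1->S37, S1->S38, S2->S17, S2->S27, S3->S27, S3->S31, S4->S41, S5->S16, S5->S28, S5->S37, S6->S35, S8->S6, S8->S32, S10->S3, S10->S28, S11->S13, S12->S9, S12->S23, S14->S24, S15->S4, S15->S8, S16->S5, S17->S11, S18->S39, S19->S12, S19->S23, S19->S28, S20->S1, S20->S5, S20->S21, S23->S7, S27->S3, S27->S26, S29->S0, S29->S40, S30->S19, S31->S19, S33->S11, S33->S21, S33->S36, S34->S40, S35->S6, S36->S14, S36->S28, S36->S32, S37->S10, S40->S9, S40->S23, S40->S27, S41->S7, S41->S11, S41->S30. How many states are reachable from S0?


BFS from S0:
  layer 0: {S0}
  layer 1: {S9, S33, S35}
  layer 2: {S6, S11, S21, S36}
  layer 3: {S13, S14, S28, S32}
  layer 4: {S24}
Reachable set: {S0, S6, S9, S11, S13, S14, S21, S24, S28, S32, S33, S35, S36}
Count = 13

13


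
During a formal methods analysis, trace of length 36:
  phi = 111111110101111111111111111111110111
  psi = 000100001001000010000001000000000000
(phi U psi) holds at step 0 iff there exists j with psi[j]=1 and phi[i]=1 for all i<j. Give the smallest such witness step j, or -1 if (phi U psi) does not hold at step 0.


(phi U psi) at 0: need smallest j with psi[j]=1 and phi[i]=1 for all i in [0,j).
Scan from step 0:
  step 0: phi=1, psi=0 -> continue
  step 1: phi=1, psi=0 -> continue
  step 2: phi=1, psi=0 -> continue
  step 3: psi=1 and phi held for [0,3) -> witness found
Witness step = 3

3


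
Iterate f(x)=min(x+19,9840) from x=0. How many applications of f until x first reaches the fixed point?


Step 1: x=0, cap=9840, increment=19
Step 2: x grows by 19 each step until capped at 9840; fixed point is x=9840
Step 3: iterations = ceil(9840/19) = 518

518


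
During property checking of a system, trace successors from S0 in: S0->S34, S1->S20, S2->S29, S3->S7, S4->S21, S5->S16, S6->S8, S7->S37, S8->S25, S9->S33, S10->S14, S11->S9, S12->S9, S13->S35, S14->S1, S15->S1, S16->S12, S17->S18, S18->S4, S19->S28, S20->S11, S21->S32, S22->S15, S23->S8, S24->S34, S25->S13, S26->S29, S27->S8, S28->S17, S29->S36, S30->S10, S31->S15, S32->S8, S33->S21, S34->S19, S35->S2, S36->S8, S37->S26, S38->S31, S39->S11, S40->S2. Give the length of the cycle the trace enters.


Trace from S0 until a state repeats:
  S0 -> S34 -> S19 -> S28 -> S17 -> S18 -> S4 -> S21 -> S32 -> S8 -> S25 -> S13 -> S35 -> S2 -> S29 -> S36 -> S8
S8 first seen at step 9, revisited at step 16.
Cycle length = 16 - 9 = 7

7


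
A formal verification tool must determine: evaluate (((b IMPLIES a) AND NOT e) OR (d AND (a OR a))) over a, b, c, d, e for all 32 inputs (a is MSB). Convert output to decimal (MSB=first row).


Formula: (((b IMPLIES a) AND NOT e) OR (d AND (a OR a))) over a, b, c, d, e (32 rows)
Evaluate each row (bits = a,b,c,d,e, MSB first):
  row 0 [00000]: (((0 IMPLIES 0) AND NOT 0) OR (0 AND (0 OR 0))) -> 1
  row 1 [00001]: (((0 IMPLIES 0) AND NOT 1) OR (0 AND (0 OR 0))) -> 0
  row 2 [00010]: (((0 IMPLIES 0) AND NOT 0) OR (1 AND (0 OR 0))) -> 1
  row 3 [00011]: (((0 IMPLIES 0) AND NOT 1) OR (1 AND (0 OR 0))) -> 0
  row 4 [00100]: (((0 IMPLIES 0) AND NOT 0) OR (0 AND (0 OR 0))) -> 1
  row 5 [00101]: (((0 IMPLIES 0) AND NOT 1) OR (0 AND (0 OR 0))) -> 0
  row 6 [00110]: (((0 IMPLIES 0) AND NOT 0) OR (1 AND (0 OR 0))) -> 1
  row 7 [00111]: (((0 IMPLIES 0) AND NOT 1) OR (1 AND (0 OR 0))) -> 0
  row 8 [01000]: (((1 IMPLIES 0) AND NOT 0) OR (0 AND (0 OR 0))) -> 0
  row 9 [01001]: (((1 IMPLIES 0) AND NOT 1) OR (0 AND (0 OR 0))) -> 0
  row 10 [01010]: (((1 IMPLIES 0) AND NOT 0) OR (1 AND (0 OR 0))) -> 0
  row 11 [01011]: (((1 IMPLIES 0) AND NOT 1) OR (1 AND (0 OR 0))) -> 0
  row 12 [01100]: (((1 IMPLIES 0) AND NOT 0) OR (0 AND (0 OR 0))) -> 0
  row 13 [01101]: (((1 IMPLIES 0) AND NOT 1) OR (0 AND (0 OR 0))) -> 0
  row 14 [01110]: (((1 IMPLIES 0) AND NOT 0) OR (1 AND (0 OR 0))) -> 0
  row 15 [01111]: (((1 IMPLIES 0) AND NOT 1) OR (1 AND (0 OR 0))) -> 0
  row 16 [10000]: (((0 IMPLIES 1) AND NOT 0) OR (0 AND (1 OR 1))) -> 1
  row 17 [10001]: (((0 IMPLIES 1) AND NOT 1) OR (0 AND (1 OR 1))) -> 0
  row 18 [10010]: (((0 IMPLIES 1) AND NOT 0) OR (1 AND (1 OR 1))) -> 1
  row 19 [10011]: (((0 IMPLIES 1) AND NOT 1) OR (1 AND (1 OR 1))) -> 1
  row 20 [10100]: (((0 IMPLIES 1) AND NOT 0) OR (0 AND (1 OR 1))) -> 1
  row 21 [10101]: (((0 IMPLIES 1) AND NOT 1) OR (0 AND (1 OR 1))) -> 0
  row 22 [10110]: (((0 IMPLIES 1) AND NOT 0) OR (1 AND (1 OR 1))) -> 1
  row 23 [10111]: (((0 IMPLIES 1) AND NOT 1) OR (1 AND (1 OR 1))) -> 1
  row 24 [11000]: (((1 IMPLIES 1) AND NOT 0) OR (0 AND (1 OR 1))) -> 1
  row 25 [11001]: (((1 IMPLIES 1) AND NOT 1) OR (0 AND (1 OR 1))) -> 0
  row 26 [11010]: (((1 IMPLIES 1) AND NOT 0) OR (1 AND (1 OR 1))) -> 1
  row 27 [11011]: (((1 IMPLIES 1) AND NOT 1) OR (1 AND (1 OR 1))) -> 1
  row 28 [11100]: (((1 IMPLIES 1) AND NOT 0) OR (0 AND (1 OR 1))) -> 1
  row 29 [11101]: (((1 IMPLIES 1) AND NOT 1) OR (0 AND (1 OR 1))) -> 0
  row 30 [11110]: (((1 IMPLIES 1) AND NOT 0) OR (1 AND (1 OR 1))) -> 1
  row 31 [11111]: (((1 IMPLIES 1) AND NOT 1) OR (1 AND (1 OR 1))) -> 1
Full result column, 4 rows per line (a,b,c fixed per line; d,e runs 00..11 left to right):
  rows 0-3 [a,b,c=000]: 1010  = hex A
  rows 4-7 [a,b,c=001]: 1010  = hex A
  rows 8-11 [a,b,c=010]: 0000  = hex 0
  rows 12-15 [a,b,c=011]: 0000  = hex 0
  rows 16-19 [a,b,c=100]: 1011  = hex B
  rows 20-23 [a,b,c=101]: 1011  = hex B
  rows 24-27 [a,b,c=110]: 1011  = hex B
  rows 28-31 [a,b,c=111]: 1011  = hex B
Output column (row 0 .. row 31) = 10101010000000001011101110111011
Output column grouped in 4s = 1010 1010 0000 0000 1011 1011 1011 1011 = 0xAA00BBBB
Convert to decimal digit by digit (value = value*16 + digit):
  A -> 10
  10*16 + 10 (A) = 170
  170*16 + 0 = 2720
  2720*16 + 0 = 43520
  43520*16 + 11 (B) = 696331
  696331*16 + 11 (B) = 11141307
  11141307*16 + 11 (B) = 178260923
  178260923*16 + 11 (B) = 2852174779
Decimal = 2852174779

2852174779


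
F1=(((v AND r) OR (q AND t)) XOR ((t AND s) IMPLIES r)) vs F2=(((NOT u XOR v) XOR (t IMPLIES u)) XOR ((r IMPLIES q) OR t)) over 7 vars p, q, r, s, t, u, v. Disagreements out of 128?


F1 = (((v AND r) OR (q AND t)) XOR ((t AND s) IMPLIES r))
F2 = (((NOT u XOR v) XOR (t IMPLIES u)) XOR ((r IMPLIES q) OR t))
Evaluate both on each of 128 rows (bits = p,q,r,s,t,u,v):
  row 0 [0000000]: F1=1 F2=1 -> 0
  row 1 [0000001]: F1=1 F2=0 (differ) -> 1
  row 2 [0000010]: F1=1 F2=0 (differ) -> 1
  row 3 [0000011]: F1=1 F2=1 -> 0
  row 4 [0000100]: F1=1 F2=0 (differ) -> 1
  (every remaining row is evaluated the same way; all 128 results are listed next)
Full result column, 8 rows per line (p,q,r,s fixed per line; t,u,v runs 000..111 left to right):
  rows 0-7 [p,q,r,s=0000]: 01101010  (ones: 4)
  rows 8-15 [p,q,r,s=0001]: 01100101  (ones: 4)
  rows 16-23 [p,q,r,s=0010]: 11001111  (ones: 6)
  rows 24-31 [p,q,r,s=0011]: 11001111  (ones: 6)
  rows 32-39 [p,q,r,s=0100]: 01100101  (ones: 4)
  rows 40-47 [p,q,r,s=0101]: 01101010  (ones: 4)
  rows 48-55 [p,q,r,s=0110]: 00110101  (ones: 4)
  rows 56-63 [p,q,r,s=0111]: 00110101  (ones: 4)
  rows 64-71 [p,q,r,s=1000]: 01101010  (ones: 4)
  rows 72-79 [p,q,r,s=1001]: 01100101  (ones: 4)
  rows 80-87 [p,q,r,s=1010]: 11001111  (ones: 6)
  rows 88-95 [p,q,r,s=1011]: 11001111  (ones: 6)
  rows 96-103 [p,q,r,s=1100]: 01100101  (ones: 4)
  rows 104-111 [p,q,r,s=1101]: 01101010  (ones: 4)
  rows 112-119 [p,q,r,s=1110]: 00110101  (ones: 4)
  rows 120-127 [p,q,r,s=1111]: 00110101  (ones: 4)
Disagreements = 4+4+6+6+4+4+4+4+4+4+6+6+4+4+4+4 = 72

72


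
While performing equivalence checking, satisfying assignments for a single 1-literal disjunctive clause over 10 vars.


Step 1: Total=2^10=1024
Step 2: Unsat when all 1 false: 2^9=512
Step 3: Sat=1024-512=512

512


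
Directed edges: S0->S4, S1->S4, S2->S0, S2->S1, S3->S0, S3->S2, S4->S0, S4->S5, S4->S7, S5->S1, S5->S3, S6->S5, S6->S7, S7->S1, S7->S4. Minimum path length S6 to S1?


BFS layer-by-layer from S6:
  dist 0: {S6}
  dist 1: {S5, S7}
  dist 2: {S1, S3, S4}
  -> S1 reached at distance 2
Shortest path length = 2

2


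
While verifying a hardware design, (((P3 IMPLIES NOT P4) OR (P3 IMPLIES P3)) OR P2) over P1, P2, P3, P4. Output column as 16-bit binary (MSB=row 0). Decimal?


Formula: (((P3 IMPLIES NOT P4) OR (P3 IMPLIES P3)) OR P2) over P1, P2, P3, P4 (16 rows)
Evaluate each row (bits = P1,P2,P3,P4, MSB first):
  row 0 [0000]: (((0 IMPLIES NOT 0) OR (0 IMPLIES 0)) OR 0) -> 1
  row 1 [0001]: (((0 IMPLIES NOT 1) OR (0 IMPLIES 0)) OR 0) -> 1
  row 2 [0010]: (((1 IMPLIES NOT 0) OR (1 IMPLIES 1)) OR 0) -> 1
  row 3 [0011]: (((1 IMPLIES NOT 1) OR (1 IMPLIES 1)) OR 0) -> 1
  row 4 [0100]: (((0 IMPLIES NOT 0) OR (0 IMPLIES 0)) OR 1) -> 1
  row 5 [0101]: (((0 IMPLIES NOT 1) OR (0 IMPLIES 0)) OR 1) -> 1
  row 6 [0110]: (((1 IMPLIES NOT 0) OR (1 IMPLIES 1)) OR 1) -> 1
  row 7 [0111]: (((1 IMPLIES NOT 1) OR (1 IMPLIES 1)) OR 1) -> 1
  row 8 [1000]: (((0 IMPLIES NOT 0) OR (0 IMPLIES 0)) OR 0) -> 1
  row 9 [1001]: (((0 IMPLIES NOT 1) OR (0 IMPLIES 0)) OR 0) -> 1
  row 10 [1010]: (((1 IMPLIES NOT 0) OR (1 IMPLIES 1)) OR 0) -> 1
  row 11 [1011]: (((1 IMPLIES NOT 1) OR (1 IMPLIES 1)) OR 0) -> 1
  row 12 [1100]: (((0 IMPLIES NOT 0) OR (0 IMPLIES 0)) OR 1) -> 1
  row 13 [1101]: (((0 IMPLIES NOT 1) OR (0 IMPLIES 0)) OR 1) -> 1
  row 14 [1110]: (((1 IMPLIES NOT 0) OR (1 IMPLIES 1)) OR 1) -> 1
  row 15 [1111]: (((1 IMPLIES NOT 1) OR (1 IMPLIES 1)) OR 1) -> 1
Full result column, 4 rows per line (P1,P2 fixed per line; P3,P4 runs 00..11 left to right):
  rows 0-3 [P1,P2=00]: 1111  = hex F
  rows 4-7 [P1,P2=01]: 1111  = hex F
  rows 8-11 [P1,P2=10]: 1111  = hex F
  rows 12-15 [P1,P2=11]: 1111  = hex F
Output column (row 0 .. row 15) = 1111111111111111
Output column grouped in 4s = 1111 1111 1111 1111 = 0xFFFF
Convert to decimal digit by digit (value = value*16 + digit):
  F -> 15
  15*16 + 15 (F) = 255
  255*16 + 15 (F) = 4095
  4095*16 + 15 (F) = 65535
Decimal = 65535

65535


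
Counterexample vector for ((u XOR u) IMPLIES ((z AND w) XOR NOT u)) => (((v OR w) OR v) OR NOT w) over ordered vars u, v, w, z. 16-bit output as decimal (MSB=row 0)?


F1 = ((u XOR u) IMPLIES ((z AND w) XOR NOT u))
F2 = (((v OR w) OR v) OR NOT w)
Counterexample to F1=>F2 is where F1=1 and F2=0.
Evaluate each row (bits = u,v,w,z, MSB first):
  row 0 [0000]: F1=1 F2=1 -> F1&~F2 -> 0
  row 1 [0001]: F1=1 F2=1 -> F1&~F2 -> 0
  row 2 [0010]: F1=1 F2=1 -> F1&~F2 -> 0
  row 3 [0011]: F1=1 F2=1 -> F1&~F2 -> 0
  row 4 [0100]: F1=1 F2=1 -> F1&~F2 -> 0
  row 5 [0101]: F1=1 F2=1 -> F1&~F2 -> 0
  row 6 [0110]: F1=1 F2=1 -> F1&~F2 -> 0
  row 7 [0111]: F1=1 F2=1 -> F1&~F2 -> 0
  row 8 [1000]: F1=1 F2=1 -> F1&~F2 -> 0
  row 9 [1001]: F1=1 F2=1 -> F1&~F2 -> 0
  row 10 [1010]: F1=1 F2=1 -> F1&~F2 -> 0
  row 11 [1011]: F1=1 F2=1 -> F1&~F2 -> 0
  row 12 [1100]: F1=1 F2=1 -> F1&~F2 -> 0
  row 13 [1101]: F1=1 F2=1 -> F1&~F2 -> 0
  row 14 [1110]: F1=1 F2=1 -> F1&~F2 -> 0
  row 15 [1111]: F1=1 F2=1 -> F1&~F2 -> 0
Full result column, 4 rows per line (u,v fixed per line; w,z runs 00..11 left to right):
  rows 0-3 [u,v=00]: 0000  = hex 0
  rows 4-7 [u,v=01]: 0000  = hex 0
  rows 8-11 [u,v=10]: 0000  = hex 0
  rows 12-15 [u,v=11]: 0000  = hex 0
Counterexample vector (row 0 .. row 15) = 0000000000000000
Output column grouped in 4s = 0000 0000 0000 0000 = 0x0000
Convert to decimal digit by digit (value = value*16 + digit):
  0 -> 0
  0*16 + 0 = 0
  0*16 + 0 = 0
  0*16 + 0 = 0
Decimal = 0

0


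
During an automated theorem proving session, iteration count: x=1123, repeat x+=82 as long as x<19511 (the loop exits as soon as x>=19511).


Step 1: x goes from 1123 toward 19511 by 82; the body runs while x<19511, so iterations = ceil((bound-start)/step)
Step 2: Distance=18388
Step 3: ceil(18388/82)=225

225


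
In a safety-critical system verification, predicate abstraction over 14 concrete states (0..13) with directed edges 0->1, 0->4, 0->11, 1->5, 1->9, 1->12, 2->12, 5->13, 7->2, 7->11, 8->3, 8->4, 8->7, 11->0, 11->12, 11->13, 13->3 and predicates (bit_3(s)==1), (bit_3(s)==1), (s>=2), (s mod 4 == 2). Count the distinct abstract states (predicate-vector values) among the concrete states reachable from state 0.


BFS from 0:
Concrete reachable: {0, 1, 3, 4, 5, 9, 11, 12, 13}
Abstract via predicates (bit_3(s)==1), (bit_3(s)==1), (s>=2), (s mod 4 == 2):
  (0,0,0,0) <- {0, 1}
  (0,0,1,0) <- {3, 4, 5}
  (1,1,1,0) <- {9, 11, 12, 13}
Distinct abstract states = 3

3


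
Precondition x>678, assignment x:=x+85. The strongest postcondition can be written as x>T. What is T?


Formula: sp(P, x:=E) = exists old_x. (x = E[old_x/x]) AND P[old_x/x] (old_x is the value of x before the assignment; eliminate old_x by solving x = E[old_x/x] for old_x)
Step 1: Precondition P: x>678, i.e. old_x > 678
Step 2: Assignment gives x = old_x + 85, so old_x = x - 85
Step 3: Substitute into P: x - 85 > 678
Step 4: Simplify: x > 678+85 = 763

763


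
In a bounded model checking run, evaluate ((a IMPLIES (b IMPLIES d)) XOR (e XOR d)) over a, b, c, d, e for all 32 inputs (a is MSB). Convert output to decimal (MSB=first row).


Formula: ((a IMPLIES (b IMPLIES d)) XOR (e XOR d)) over a, b, c, d, e (32 rows)
Evaluate each row (bits = a,b,c,d,e, MSB first):
  row 0 [00000]: ((0 IMPLIES (0 IMPLIES 0)) XOR (0 XOR 0)) -> 1
  row 1 [00001]: ((0 IMPLIES (0 IMPLIES 0)) XOR (1 XOR 0)) -> 0
  row 2 [00010]: ((0 IMPLIES (0 IMPLIES 1)) XOR (0 XOR 1)) -> 0
  row 3 [00011]: ((0 IMPLIES (0 IMPLIES 1)) XOR (1 XOR 1)) -> 1
  row 4 [00100]: ((0 IMPLIES (0 IMPLIES 0)) XOR (0 XOR 0)) -> 1
  row 5 [00101]: ((0 IMPLIES (0 IMPLIES 0)) XOR (1 XOR 0)) -> 0
  row 6 [00110]: ((0 IMPLIES (0 IMPLIES 1)) XOR (0 XOR 1)) -> 0
  row 7 [00111]: ((0 IMPLIES (0 IMPLIES 1)) XOR (1 XOR 1)) -> 1
  row 8 [01000]: ((0 IMPLIES (1 IMPLIES 0)) XOR (0 XOR 0)) -> 1
  row 9 [01001]: ((0 IMPLIES (1 IMPLIES 0)) XOR (1 XOR 0)) -> 0
  row 10 [01010]: ((0 IMPLIES (1 IMPLIES 1)) XOR (0 XOR 1)) -> 0
  row 11 [01011]: ((0 IMPLIES (1 IMPLIES 1)) XOR (1 XOR 1)) -> 1
  row 12 [01100]: ((0 IMPLIES (1 IMPLIES 0)) XOR (0 XOR 0)) -> 1
  row 13 [01101]: ((0 IMPLIES (1 IMPLIES 0)) XOR (1 XOR 0)) -> 0
  row 14 [01110]: ((0 IMPLIES (1 IMPLIES 1)) XOR (0 XOR 1)) -> 0
  row 15 [01111]: ((0 IMPLIES (1 IMPLIES 1)) XOR (1 XOR 1)) -> 1
  row 16 [10000]: ((1 IMPLIES (0 IMPLIES 0)) XOR (0 XOR 0)) -> 1
  row 17 [10001]: ((1 IMPLIES (0 IMPLIES 0)) XOR (1 XOR 0)) -> 0
  row 18 [10010]: ((1 IMPLIES (0 IMPLIES 1)) XOR (0 XOR 1)) -> 0
  row 19 [10011]: ((1 IMPLIES (0 IMPLIES 1)) XOR (1 XOR 1)) -> 1
  row 20 [10100]: ((1 IMPLIES (0 IMPLIES 0)) XOR (0 XOR 0)) -> 1
  row 21 [10101]: ((1 IMPLIES (0 IMPLIES 0)) XOR (1 XOR 0)) -> 0
  row 22 [10110]: ((1 IMPLIES (0 IMPLIES 1)) XOR (0 XOR 1)) -> 0
  row 23 [10111]: ((1 IMPLIES (0 IMPLIES 1)) XOR (1 XOR 1)) -> 1
  row 24 [11000]: ((1 IMPLIES (1 IMPLIES 0)) XOR (0 XOR 0)) -> 0
  row 25 [11001]: ((1 IMPLIES (1 IMPLIES 0)) XOR (1 XOR 0)) -> 1
  row 26 [11010]: ((1 IMPLIES (1 IMPLIES 1)) XOR (0 XOR 1)) -> 0
  row 27 [11011]: ((1 IMPLIES (1 IMPLIES 1)) XOR (1 XOR 1)) -> 1
  row 28 [11100]: ((1 IMPLIES (1 IMPLIES 0)) XOR (0 XOR 0)) -> 0
  row 29 [11101]: ((1 IMPLIES (1 IMPLIES 0)) XOR (1 XOR 0)) -> 1
  row 30 [11110]: ((1 IMPLIES (1 IMPLIES 1)) XOR (0 XOR 1)) -> 0
  row 31 [11111]: ((1 IMPLIES (1 IMPLIES 1)) XOR (1 XOR 1)) -> 1
Full result column, 4 rows per line (a,b,c fixed per line; d,e runs 00..11 left to right):
  rows 0-3 [a,b,c=000]: 1001  = hex 9
  rows 4-7 [a,b,c=001]: 1001  = hex 9
  rows 8-11 [a,b,c=010]: 1001  = hex 9
  rows 12-15 [a,b,c=011]: 1001  = hex 9
  rows 16-19 [a,b,c=100]: 1001  = hex 9
  rows 20-23 [a,b,c=101]: 1001  = hex 9
  rows 24-27 [a,b,c=110]: 0101  = hex 5
  rows 28-31 [a,b,c=111]: 0101  = hex 5
Output column (row 0 .. row 31) = 10011001100110011001100101010101
Output column grouped in 4s = 1001 1001 1001 1001 1001 1001 0101 0101 = 0x99999955
Convert to decimal digit by digit (value = value*16 + digit):
  9 -> 9
  9*16 + 9 = 153
  153*16 + 9 = 2457
  2457*16 + 9 = 39321
  39321*16 + 9 = 629145
  629145*16 + 9 = 10066329
  10066329*16 + 5 = 161061269
  161061269*16 + 5 = 2576980309
Decimal = 2576980309

2576980309


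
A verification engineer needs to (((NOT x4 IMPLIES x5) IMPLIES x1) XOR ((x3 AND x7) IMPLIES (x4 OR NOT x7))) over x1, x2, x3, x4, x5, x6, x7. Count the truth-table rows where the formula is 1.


Formula: (((NOT x4 IMPLIES x5) IMPLIES x1) XOR ((x3 AND x7) IMPLIES (x4 OR NOT x7))) over 7 vars (128 rows)
Evaluate each row (x1, x2, x3, x4, x5, x6, x7 as bits, MSB first):
  row 0 [0000000]: (((NOT 0 IMPLIES 0) IMPLIES 0) XOR ((0 AND 0) IMPLIES (0 OR NOT 0))) -> 0
  row 1 [0000001]: (((NOT 0 IMPLIES 0) IMPLIES 0) XOR ((0 AND 1) IMPLIES (0 OR NOT 1))) -> 0
  row 2 [0000010]: (((NOT 0 IMPLIES 0) IMPLIES 0) XOR ((0 AND 0) IMPLIES (0 OR NOT 0))) -> 0
  row 3 [0000011]: (((NOT 0 IMPLIES 0) IMPLIES 0) XOR ((0 AND 1) IMPLIES (0 OR NOT 1))) -> 0
  row 4 [0000100]: (((NOT 0 IMPLIES 1) IMPLIES 0) XOR ((0 AND 0) IMPLIES (0 OR NOT 0))) -> 1
  (every remaining row is evaluated the same way; all 128 results are listed next)
Full result column, 8 rows per line (x1,x2,x3,x4 fixed per line; x5,x6,x7 runs 000..111 left to right):
  rows 0-7 [x1,x2,x3,x4=0000]: 00001111  (ones: 4)
  rows 8-15 [x1,x2,x3,x4=0001]: 11111111  (ones: 8)
  rows 16-23 [x1,x2,x3,x4=0010]: 01011010  (ones: 4)
  rows 24-31 [x1,x2,x3,x4=0011]: 11111111  (ones: 8)
  rows 32-39 [x1,x2,x3,x4=0100]: 00001111  (ones: 4)
  rows 40-47 [x1,x2,x3,x4=0101]: 11111111  (ones: 8)
  rows 48-55 [x1,x2,x3,x4=0110]: 01011010  (ones: 4)
  rows 56-63 [x1,x2,x3,x4=0111]: 11111111  (ones: 8)
  rows 64-71 [x1,x2,x3,x4=1000]: 00000000  (ones: 0)
  rows 72-79 [x1,x2,x3,x4=1001]: 00000000  (ones: 0)
  rows 80-87 [x1,x2,x3,x4=1010]: 01010101  (ones: 4)
  rows 88-95 [x1,x2,x3,x4=1011]: 00000000  (ones: 0)
  rows 96-103 [x1,x2,x3,x4=1100]: 00000000  (ones: 0)
  rows 104-111 [x1,x2,x3,x4=1101]: 00000000  (ones: 0)
  rows 112-119 [x1,x2,x3,x4=1110]: 01010101  (ones: 4)
  rows 120-127 [x1,x2,x3,x4=1111]: 00000000  (ones: 0)
Count of 1-rows = 4+8+4+8+4+8+4+8+0+0+4+0+0+0+4+0 = 56

56


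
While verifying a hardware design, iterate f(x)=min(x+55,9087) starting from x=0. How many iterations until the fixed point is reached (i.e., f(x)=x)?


Step 1: x=0, cap=9087, increment=55
Step 2: x grows by 55 each step until capped at 9087; fixed point is x=9087
Step 3: iterations = ceil(9087/55) = 166

166


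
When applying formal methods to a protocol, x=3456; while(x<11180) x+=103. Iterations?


Step 1: x goes from 3456 toward 11180 by 103; the body runs while x<11180, so iterations = ceil((bound-start)/step)
Step 2: Distance=7724
Step 3: ceil(7724/103)=75

75


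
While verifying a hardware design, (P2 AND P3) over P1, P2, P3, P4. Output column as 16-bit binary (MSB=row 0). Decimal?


Formula: (P2 AND P3) over P1, P2, P3, P4 (16 rows)
Evaluate each row (bits = P1,P2,P3,P4, MSB first):
  row 0 [0000]: (0 AND 0) -> 0
  row 1 [0001]: (0 AND 0) -> 0
  row 2 [0010]: (0 AND 1) -> 0
  row 3 [0011]: (0 AND 1) -> 0
  row 4 [0100]: (1 AND 0) -> 0
  row 5 [0101]: (1 AND 0) -> 0
  row 6 [0110]: (1 AND 1) -> 1
  row 7 [0111]: (1 AND 1) -> 1
  row 8 [1000]: (0 AND 0) -> 0
  row 9 [1001]: (0 AND 0) -> 0
  row 10 [1010]: (0 AND 1) -> 0
  row 11 [1011]: (0 AND 1) -> 0
  row 12 [1100]: (1 AND 0) -> 0
  row 13 [1101]: (1 AND 0) -> 0
  row 14 [1110]: (1 AND 1) -> 1
  row 15 [1111]: (1 AND 1) -> 1
Full result column, 4 rows per line (P1,P2 fixed per line; P3,P4 runs 00..11 left to right):
  rows 0-3 [P1,P2=00]: 0000  = hex 0
  rows 4-7 [P1,P2=01]: 0011  = hex 3
  rows 8-11 [P1,P2=10]: 0000  = hex 0
  rows 12-15 [P1,P2=11]: 0011  = hex 3
Output column (row 0 .. row 15) = 0000001100000011
Output column grouped in 4s = 0000 0011 0000 0011 = 0x0303
Convert to decimal digit by digit (value = value*16 + digit):
  0 -> 0
  0*16 + 3 = 3
  3*16 + 0 = 48
  48*16 + 3 = 771
Decimal = 771

771


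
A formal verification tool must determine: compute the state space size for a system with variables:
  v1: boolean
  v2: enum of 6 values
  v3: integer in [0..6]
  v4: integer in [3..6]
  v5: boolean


State space = product of domain sizes of all variables.
Domain sizes:
  v1 (boolean): 2
  v2 (enum of 6 values): 6
  v3 (integer in [0..6]): 7
  v4 (integer in [3..6]): 4
  v5 (boolean): 2
Product = 2 * 6 * 7 * 4 * 2 = 672

672


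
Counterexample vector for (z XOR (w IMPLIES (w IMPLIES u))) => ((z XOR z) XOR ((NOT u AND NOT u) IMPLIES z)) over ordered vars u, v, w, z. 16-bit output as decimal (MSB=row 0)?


F1 = (z XOR (w IMPLIES (w IMPLIES u)))
F2 = ((z XOR z) XOR ((NOT u AND NOT u) IMPLIES z))
Counterexample to F1=>F2 is where F1=1 and F2=0.
Evaluate each row (bits = u,v,w,z, MSB first):
  row 0 [0000]: F1=1 F2=0 -> F1&~F2 -> 1
  row 1 [0001]: F1=0 F2=1 -> F1&~F2 -> 0
  row 2 [0010]: F1=0 F2=0 -> F1&~F2 -> 0
  row 3 [0011]: F1=1 F2=1 -> F1&~F2 -> 0
  row 4 [0100]: F1=1 F2=0 -> F1&~F2 -> 1
  row 5 [0101]: F1=0 F2=1 -> F1&~F2 -> 0
  row 6 [0110]: F1=0 F2=0 -> F1&~F2 -> 0
  row 7 [0111]: F1=1 F2=1 -> F1&~F2 -> 0
  row 8 [1000]: F1=1 F2=1 -> F1&~F2 -> 0
  row 9 [1001]: F1=0 F2=1 -> F1&~F2 -> 0
  row 10 [1010]: F1=1 F2=1 -> F1&~F2 -> 0
  row 11 [1011]: F1=0 F2=1 -> F1&~F2 -> 0
  row 12 [1100]: F1=1 F2=1 -> F1&~F2 -> 0
  row 13 [1101]: F1=0 F2=1 -> F1&~F2 -> 0
  row 14 [1110]: F1=1 F2=1 -> F1&~F2 -> 0
  row 15 [1111]: F1=0 F2=1 -> F1&~F2 -> 0
Full result column, 4 rows per line (u,v fixed per line; w,z runs 00..11 left to right):
  rows 0-3 [u,v=00]: 1000  = hex 8
  rows 4-7 [u,v=01]: 1000  = hex 8
  rows 8-11 [u,v=10]: 0000  = hex 0
  rows 12-15 [u,v=11]: 0000  = hex 0
Counterexample vector (row 0 .. row 15) = 1000100000000000
Output column grouped in 4s = 1000 1000 0000 0000 = 0x8800
Convert to decimal digit by digit (value = value*16 + digit):
  8 -> 8
  8*16 + 8 = 136
  136*16 + 0 = 2176
  2176*16 + 0 = 34816
Decimal = 34816

34816


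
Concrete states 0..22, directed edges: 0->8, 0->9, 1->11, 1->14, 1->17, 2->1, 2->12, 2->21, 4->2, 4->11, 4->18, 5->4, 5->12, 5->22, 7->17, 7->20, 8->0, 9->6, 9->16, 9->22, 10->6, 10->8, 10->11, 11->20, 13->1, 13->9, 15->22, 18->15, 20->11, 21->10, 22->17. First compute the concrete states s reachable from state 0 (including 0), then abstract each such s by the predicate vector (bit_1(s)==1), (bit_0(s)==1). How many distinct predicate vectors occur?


BFS from 0:
Concrete reachable: {0, 6, 8, 9, 16, 17, 22}
Abstract via predicates (bit_1(s)==1), (bit_0(s)==1):
  (0,0) <- {0, 8, 16}
  (0,1) <- {9, 17}
  (1,0) <- {6, 22}
Distinct abstract states = 3

3


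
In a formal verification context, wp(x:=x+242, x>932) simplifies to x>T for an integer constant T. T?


Formula: wp(x:=E, P) = P[E/x] (substitute E for x in postcondition)
Step 1: Postcondition: x>932
Step 2: Substitute x+242 for x: x+242>932
Step 3: Solve for x: x > 932-242 = 690

690


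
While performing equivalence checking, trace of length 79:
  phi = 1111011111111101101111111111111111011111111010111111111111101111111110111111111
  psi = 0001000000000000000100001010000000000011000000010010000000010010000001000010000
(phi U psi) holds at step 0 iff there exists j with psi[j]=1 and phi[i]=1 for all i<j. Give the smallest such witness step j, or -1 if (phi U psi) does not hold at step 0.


(phi U psi) at 0: need smallest j with psi[j]=1 and phi[i]=1 for all i in [0,j).
Scan from step 0:
  step 0: phi=1, psi=0 -> continue
  step 1: phi=1, psi=0 -> continue
  step 2: phi=1, psi=0 -> continue
  step 3: psi=1 and phi held for [0,3) -> witness found
Witness step = 3

3


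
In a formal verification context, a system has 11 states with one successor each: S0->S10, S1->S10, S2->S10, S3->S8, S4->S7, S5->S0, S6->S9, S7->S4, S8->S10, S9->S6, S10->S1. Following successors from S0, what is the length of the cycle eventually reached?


Trace from S0 until a state repeats:
  S0 -> S10 -> S1 -> S10
S10 first seen at step 1, revisited at step 3.
Cycle length = 3 - 1 = 2

2


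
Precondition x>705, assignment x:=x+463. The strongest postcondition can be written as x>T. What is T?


Formula: sp(P, x:=E) = exists old_x. (x = E[old_x/x]) AND P[old_x/x] (old_x is the value of x before the assignment; eliminate old_x by solving x = E[old_x/x] for old_x)
Step 1: Precondition P: x>705, i.e. old_x > 705
Step 2: Assignment gives x = old_x + 463, so old_x = x - 463
Step 3: Substitute into P: x - 463 > 705
Step 4: Simplify: x > 705+463 = 1168

1168


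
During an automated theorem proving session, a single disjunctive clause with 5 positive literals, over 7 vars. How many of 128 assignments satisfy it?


Step 1: Total=2^7=128
Step 2: Unsat when all 5 false: 2^2=4
Step 3: Sat=128-4=124

124


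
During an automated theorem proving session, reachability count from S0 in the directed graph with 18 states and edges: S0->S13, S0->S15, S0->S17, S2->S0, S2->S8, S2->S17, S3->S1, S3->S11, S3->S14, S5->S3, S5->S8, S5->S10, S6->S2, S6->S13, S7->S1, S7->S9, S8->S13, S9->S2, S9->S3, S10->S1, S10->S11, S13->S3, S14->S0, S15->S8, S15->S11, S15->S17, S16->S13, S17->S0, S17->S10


BFS from S0:
  layer 0: {S0}
  layer 1: {S13, S15, S17}
  layer 2: {S3, S8, S10, S11}
  layer 3: {S1, S14}
Reachable set: {S0, S1, S3, S8, S10, S11, S13, S14, S15, S17}
Count = 10

10


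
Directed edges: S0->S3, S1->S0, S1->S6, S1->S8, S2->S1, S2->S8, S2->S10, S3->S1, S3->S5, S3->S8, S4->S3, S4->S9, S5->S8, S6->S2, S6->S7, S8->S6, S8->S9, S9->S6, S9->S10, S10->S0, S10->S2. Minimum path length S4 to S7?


BFS layer-by-layer from S4:
  dist 0: {S4}
  dist 1: {S3, S9}
  dist 2: {S1, S5, S6, S8, S10}
  dist 3: {S0, S2, S7}
  -> S7 reached at distance 3
Shortest path length = 3

3


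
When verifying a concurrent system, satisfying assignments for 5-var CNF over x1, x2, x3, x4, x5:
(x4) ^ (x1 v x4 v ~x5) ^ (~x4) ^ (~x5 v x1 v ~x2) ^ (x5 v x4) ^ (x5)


CNF with 6 clauses over 5 vars (32 assignments).
An assignment satisfies CNF iff every clause has >=1 true literal.
Check each row (bits = x1,x2,x3,x4,x5; clause T/F shown):
  row 0 [00000]: clauses=FTTTFF -> 0
  row 1 [00001]: clauses=FFTTTT -> 0
  row 2 [00010]: clauses=TTFTTF -> 0
  row 3 [00011]: clauses=TTFTTT -> 0
  row 4 [00100]: clauses=FTTTFF -> 0
  row 5 [00101]: clauses=FFTTTT -> 0
  row 6 [00110]: clauses=TTFTTF -> 0
  row 7 [00111]: clauses=TTFTTT -> 0
  row 8 [01000]: clauses=FTTTFF -> 0
  row 9 [01001]: clauses=FFTFTT -> 0
  row 10 [01010]: clauses=TTFTTF -> 0
  row 11 [01011]: clauses=TTFFTT -> 0
  row 12 [01100]: clauses=FTTTFF -> 0
  row 13 [01101]: clauses=FFTFTT -> 0
  row 14 [01110]: clauses=TTFTTF -> 0
  row 15 [01111]: clauses=TTFFTT -> 0
  row 16 [10000]: clauses=FTTTFF -> 0
  row 17 [10001]: clauses=FTTTTT -> 0
  row 18 [10010]: clauses=TTFTTF -> 0
  row 19 [10011]: clauses=TTFTTT -> 0
  row 20 [10100]: clauses=FTTTFF -> 0
  row 21 [10101]: clauses=FTTTTT -> 0
  row 22 [10110]: clauses=TTFTTF -> 0
  row 23 [10111]: clauses=TTFTTT -> 0
  row 24 [11000]: clauses=FTTTFF -> 0
  row 25 [11001]: clauses=FTTTTT -> 0
  row 26 [11010]: clauses=TTFTTF -> 0
  row 27 [11011]: clauses=TTFTTT -> 0
  row 28 [11100]: clauses=FTTTFF -> 0
  row 29 [11101]: clauses=FTTTTT -> 0
  row 30 [11110]: clauses=TTFTTF -> 0
  row 31 [11111]: clauses=TTFTTT -> 0
Full result column, 8 rows per line (x1,x2 fixed per line; x3,x4,x5 runs 000..111 left to right):
  rows 0-7 [x1,x2=00]: 00000000  (ones: 0)
  rows 8-15 [x1,x2=01]: 00000000  (ones: 0)
  rows 16-23 [x1,x2=10]: 00000000  (ones: 0)
  rows 24-31 [x1,x2=11]: 00000000  (ones: 0)
Satisfying assignments = 0+0+0+0 = 0

0


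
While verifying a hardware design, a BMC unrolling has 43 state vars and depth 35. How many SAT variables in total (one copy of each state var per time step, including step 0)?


BMC unrolls to depth k, creating one copy of each state var for steps 0..k.
Step count = 35 + 1 = 36 (steps 0 through 35)
Vars per step = 43
Total = 43 * 36 = 1548

1548


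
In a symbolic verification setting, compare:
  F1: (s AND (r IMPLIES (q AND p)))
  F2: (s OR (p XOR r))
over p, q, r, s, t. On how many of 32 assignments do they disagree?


F1 = (s AND (r IMPLIES (q AND p)))
F2 = (s OR (p XOR r))
Evaluate both on each of 32 rows (bits = p,q,r,s,t):
  row 0 [00000]: F1=0 F2=0 -> 0
  row 1 [00001]: F1=0 F2=0 -> 0
  row 2 [00010]: F1=1 F2=1 -> 0
  row 3 [00011]: F1=1 F2=1 -> 0
  row 4 [00100]: F1=0 F2=1 (differ) -> 1
  row 5 [00101]: F1=0 F2=1 (differ) -> 1
  row 6 [00110]: F1=0 F2=1 (differ) -> 1
  row 7 [00111]: F1=0 F2=1 (differ) -> 1
  row 8 [01000]: F1=0 F2=0 -> 0
  row 9 [01001]: F1=0 F2=0 -> 0
  row 10 [01010]: F1=1 F2=1 -> 0
  row 11 [01011]: F1=1 F2=1 -> 0
  row 12 [01100]: F1=0 F2=1 (differ) -> 1
  row 13 [01101]: F1=0 F2=1 (differ) -> 1
  row 14 [01110]: F1=0 F2=1 (differ) -> 1
  row 15 [01111]: F1=0 F2=1 (differ) -> 1
  row 16 [10000]: F1=0 F2=1 (differ) -> 1
  row 17 [10001]: F1=0 F2=1 (differ) -> 1
  row 18 [10010]: F1=1 F2=1 -> 0
  row 19 [10011]: F1=1 F2=1 -> 0
  row 20 [10100]: F1=0 F2=0 -> 0
  row 21 [10101]: F1=0 F2=0 -> 0
  row 22 [10110]: F1=0 F2=1 (differ) -> 1
  row 23 [10111]: F1=0 F2=1 (differ) -> 1
  row 24 [11000]: F1=0 F2=1 (differ) -> 1
  row 25 [11001]: F1=0 F2=1 (differ) -> 1
  row 26 [11010]: F1=1 F2=1 -> 0
  row 27 [11011]: F1=1 F2=1 -> 0
  row 28 [11100]: F1=0 F2=0 -> 0
  row 29 [11101]: F1=0 F2=0 -> 0
  row 30 [11110]: F1=1 F2=1 -> 0
  row 31 [11111]: F1=1 F2=1 -> 0
Full result column, 8 rows per line (p,q fixed per line; r,s,t runs 000..111 left to right):
  rows 0-7 [p,q=00]: 00001111  (ones: 4)
  rows 8-15 [p,q=01]: 00001111  (ones: 4)
  rows 16-23 [p,q=10]: 11000011  (ones: 4)
  rows 24-31 [p,q=11]: 11000000  (ones: 2)
Disagreements = 4+4+4+2 = 14

14


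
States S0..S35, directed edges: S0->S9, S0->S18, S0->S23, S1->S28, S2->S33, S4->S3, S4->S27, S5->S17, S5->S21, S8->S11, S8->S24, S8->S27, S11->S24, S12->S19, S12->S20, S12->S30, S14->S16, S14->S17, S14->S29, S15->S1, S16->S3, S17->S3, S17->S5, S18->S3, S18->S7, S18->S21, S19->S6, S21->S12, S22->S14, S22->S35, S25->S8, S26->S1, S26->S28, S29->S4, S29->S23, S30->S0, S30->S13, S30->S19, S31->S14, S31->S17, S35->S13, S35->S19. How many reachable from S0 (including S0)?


BFS from S0:
  layer 0: {S0}
  layer 1: {S9, S18, S23}
  layer 2: {S3, S7, S21}
  layer 3: {S12}
  layer 4: {S19, S20, S30}
  layer 5: {S6, S13}
Reachable set: {S0, S3, S6, S7, S9, S12, S13, S18, S19, S20, S21, S23, S30}
Count = 13

13


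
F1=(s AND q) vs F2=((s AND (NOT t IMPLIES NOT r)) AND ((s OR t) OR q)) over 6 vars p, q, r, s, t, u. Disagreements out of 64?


F1 = (s AND q)
F2 = ((s AND (NOT t IMPLIES NOT r)) AND ((s OR t) OR q))
Evaluate both on each of 64 rows (bits = p,q,r,s,t,u):
  row 0 [000000]: F1=0 F2=0 -> 0
  row 1 [000001]: F1=0 F2=0 -> 0
  row 2 [000010]: F1=0 F2=0 -> 0
  row 3 [000011]: F1=0 F2=0 -> 0
  row 4 [000100]: F1=0 F2=1 (differ) -> 1
  (every remaining row is evaluated the same way; all 64 results are listed next)
Full result column, 8 rows per line (p,q,r fixed per line; s,t,u runs 000..111 left to right):
  rows 0-7 [p,q,r=000]: 00001111  (ones: 4)
  rows 8-15 [p,q,r=001]: 00000011  (ones: 2)
  rows 16-23 [p,q,r=010]: 00000000  (ones: 0)
  rows 24-31 [p,q,r=011]: 00001100  (ones: 2)
  rows 32-39 [p,q,r=100]: 00001111  (ones: 4)
  rows 40-47 [p,q,r=101]: 00000011  (ones: 2)
  rows 48-55 [p,q,r=110]: 00000000  (ones: 0)
  rows 56-63 [p,q,r=111]: 00001100  (ones: 2)
Disagreements = 4+2+0+2+4+2+0+2 = 16

16


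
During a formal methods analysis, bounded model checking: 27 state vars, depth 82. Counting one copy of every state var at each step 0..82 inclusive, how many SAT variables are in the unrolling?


BMC unrolls to depth k, creating one copy of each state var for steps 0..k.
Step count = 82 + 1 = 83 (steps 0 through 82)
Vars per step = 27
Total = 27 * 83 = 2241

2241


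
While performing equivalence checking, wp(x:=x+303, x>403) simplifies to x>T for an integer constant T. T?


Formula: wp(x:=E, P) = P[E/x] (substitute E for x in postcondition)
Step 1: Postcondition: x>403
Step 2: Substitute x+303 for x: x+303>403
Step 3: Solve for x: x > 403-303 = 100

100


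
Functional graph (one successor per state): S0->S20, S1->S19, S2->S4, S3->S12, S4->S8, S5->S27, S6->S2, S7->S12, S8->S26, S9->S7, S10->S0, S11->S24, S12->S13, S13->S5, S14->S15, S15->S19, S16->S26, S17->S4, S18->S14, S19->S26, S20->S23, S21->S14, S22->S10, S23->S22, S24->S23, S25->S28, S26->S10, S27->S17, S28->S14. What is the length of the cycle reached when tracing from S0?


Trace from S0 until a state repeats:
  S0 -> S20 -> S23 -> S22 -> S10 -> S0
S0 first seen at step 0, revisited at step 5.
Cycle length = 5 - 0 = 5

5


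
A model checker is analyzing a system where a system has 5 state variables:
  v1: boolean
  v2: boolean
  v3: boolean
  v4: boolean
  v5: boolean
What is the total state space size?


State space = product of domain sizes of all variables.
Domain sizes:
  v1 (boolean): 2
  v2 (boolean): 2
  v3 (boolean): 2
  v4 (boolean): 2
  v5 (boolean): 2
Product = 2 * 2 * 2 * 2 * 2 = 32

32


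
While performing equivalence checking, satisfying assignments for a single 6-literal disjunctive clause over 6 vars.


Step 1: Total=2^6=64
Step 2: Unsat when all 6 false: 2^0=1
Step 3: Sat=64-1=63

63


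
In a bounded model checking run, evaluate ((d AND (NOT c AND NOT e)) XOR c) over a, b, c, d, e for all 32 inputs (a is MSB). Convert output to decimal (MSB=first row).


Formula: ((d AND (NOT c AND NOT e)) XOR c) over a, b, c, d, e (32 rows)
Evaluate each row (bits = a,b,c,d,e, MSB first):
  row 0 [00000]: ((0 AND (NOT 0 AND NOT 0)) XOR 0) -> 0
  row 1 [00001]: ((0 AND (NOT 0 AND NOT 1)) XOR 0) -> 0
  row 2 [00010]: ((1 AND (NOT 0 AND NOT 0)) XOR 0) -> 1
  row 3 [00011]: ((1 AND (NOT 0 AND NOT 1)) XOR 0) -> 0
  row 4 [00100]: ((0 AND (NOT 1 AND NOT 0)) XOR 1) -> 1
  row 5 [00101]: ((0 AND (NOT 1 AND NOT 1)) XOR 1) -> 1
  row 6 [00110]: ((1 AND (NOT 1 AND NOT 0)) XOR 1) -> 1
  row 7 [00111]: ((1 AND (NOT 1 AND NOT 1)) XOR 1) -> 1
  row 8 [01000]: ((0 AND (NOT 0 AND NOT 0)) XOR 0) -> 0
  row 9 [01001]: ((0 AND (NOT 0 AND NOT 1)) XOR 0) -> 0
  row 10 [01010]: ((1 AND (NOT 0 AND NOT 0)) XOR 0) -> 1
  row 11 [01011]: ((1 AND (NOT 0 AND NOT 1)) XOR 0) -> 0
  row 12 [01100]: ((0 AND (NOT 1 AND NOT 0)) XOR 1) -> 1
  row 13 [01101]: ((0 AND (NOT 1 AND NOT 1)) XOR 1) -> 1
  row 14 [01110]: ((1 AND (NOT 1 AND NOT 0)) XOR 1) -> 1
  row 15 [01111]: ((1 AND (NOT 1 AND NOT 1)) XOR 1) -> 1
  row 16 [10000]: ((0 AND (NOT 0 AND NOT 0)) XOR 0) -> 0
  row 17 [10001]: ((0 AND (NOT 0 AND NOT 1)) XOR 0) -> 0
  row 18 [10010]: ((1 AND (NOT 0 AND NOT 0)) XOR 0) -> 1
  row 19 [10011]: ((1 AND (NOT 0 AND NOT 1)) XOR 0) -> 0
  row 20 [10100]: ((0 AND (NOT 1 AND NOT 0)) XOR 1) -> 1
  row 21 [10101]: ((0 AND (NOT 1 AND NOT 1)) XOR 1) -> 1
  row 22 [10110]: ((1 AND (NOT 1 AND NOT 0)) XOR 1) -> 1
  row 23 [10111]: ((1 AND (NOT 1 AND NOT 1)) XOR 1) -> 1
  row 24 [11000]: ((0 AND (NOT 0 AND NOT 0)) XOR 0) -> 0
  row 25 [11001]: ((0 AND (NOT 0 AND NOT 1)) XOR 0) -> 0
  row 26 [11010]: ((1 AND (NOT 0 AND NOT 0)) XOR 0) -> 1
  row 27 [11011]: ((1 AND (NOT 0 AND NOT 1)) XOR 0) -> 0
  row 28 [11100]: ((0 AND (NOT 1 AND NOT 0)) XOR 1) -> 1
  row 29 [11101]: ((0 AND (NOT 1 AND NOT 1)) XOR 1) -> 1
  row 30 [11110]: ((1 AND (NOT 1 AND NOT 0)) XOR 1) -> 1
  row 31 [11111]: ((1 AND (NOT 1 AND NOT 1)) XOR 1) -> 1
Full result column, 4 rows per line (a,b,c fixed per line; d,e runs 00..11 left to right):
  rows 0-3 [a,b,c=000]: 0010  = hex 2
  rows 4-7 [a,b,c=001]: 1111  = hex F
  rows 8-11 [a,b,c=010]: 0010  = hex 2
  rows 12-15 [a,b,c=011]: 1111  = hex F
  rows 16-19 [a,b,c=100]: 0010  = hex 2
  rows 20-23 [a,b,c=101]: 1111  = hex F
  rows 24-27 [a,b,c=110]: 0010  = hex 2
  rows 28-31 [a,b,c=111]: 1111  = hex F
Output column (row 0 .. row 31) = 00101111001011110010111100101111
Output column grouped in 4s = 0010 1111 0010 1111 0010 1111 0010 1111 = 0x2F2F2F2F
Convert to decimal digit by digit (value = value*16 + digit):
  2 -> 2
  2*16 + 15 (F) = 47
  47*16 + 2 = 754
  754*16 + 15 (F) = 12079
  12079*16 + 2 = 193266
  193266*16 + 15 (F) = 3092271
  3092271*16 + 2 = 49476338
  49476338*16 + 15 (F) = 791621423
Decimal = 791621423

791621423
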